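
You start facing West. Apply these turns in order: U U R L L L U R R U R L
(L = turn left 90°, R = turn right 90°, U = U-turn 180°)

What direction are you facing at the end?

Start: West
  U (U-turn (180°)) -> East
  U (U-turn (180°)) -> West
  R (right (90° clockwise)) -> North
  L (left (90° counter-clockwise)) -> West
  L (left (90° counter-clockwise)) -> South
  L (left (90° counter-clockwise)) -> East
  U (U-turn (180°)) -> West
  R (right (90° clockwise)) -> North
  R (right (90° clockwise)) -> East
  U (U-turn (180°)) -> West
  R (right (90° clockwise)) -> North
  L (left (90° counter-clockwise)) -> West
Final: West

Answer: Final heading: West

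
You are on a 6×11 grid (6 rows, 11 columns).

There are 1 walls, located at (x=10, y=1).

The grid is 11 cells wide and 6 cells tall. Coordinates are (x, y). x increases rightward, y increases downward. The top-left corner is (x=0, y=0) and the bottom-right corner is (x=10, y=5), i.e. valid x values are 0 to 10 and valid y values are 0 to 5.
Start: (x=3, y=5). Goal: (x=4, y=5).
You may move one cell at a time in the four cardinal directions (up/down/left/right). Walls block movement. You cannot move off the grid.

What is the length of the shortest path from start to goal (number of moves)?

Answer: Shortest path length: 1

Derivation:
BFS from (x=3, y=5) until reaching (x=4, y=5):
  Distance 0: (x=3, y=5)
  Distance 1: (x=3, y=4), (x=2, y=5), (x=4, y=5)  <- goal reached here
One shortest path (1 moves): (x=3, y=5) -> (x=4, y=5)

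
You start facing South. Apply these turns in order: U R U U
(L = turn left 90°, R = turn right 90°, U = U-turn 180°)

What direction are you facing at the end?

Start: South
  U (U-turn (180°)) -> North
  R (right (90° clockwise)) -> East
  U (U-turn (180°)) -> West
  U (U-turn (180°)) -> East
Final: East

Answer: Final heading: East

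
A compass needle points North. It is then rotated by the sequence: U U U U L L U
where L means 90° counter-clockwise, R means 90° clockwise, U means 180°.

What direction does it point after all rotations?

Start: North
  U (U-turn (180°)) -> South
  U (U-turn (180°)) -> North
  U (U-turn (180°)) -> South
  U (U-turn (180°)) -> North
  L (left (90° counter-clockwise)) -> West
  L (left (90° counter-clockwise)) -> South
  U (U-turn (180°)) -> North
Final: North

Answer: Final heading: North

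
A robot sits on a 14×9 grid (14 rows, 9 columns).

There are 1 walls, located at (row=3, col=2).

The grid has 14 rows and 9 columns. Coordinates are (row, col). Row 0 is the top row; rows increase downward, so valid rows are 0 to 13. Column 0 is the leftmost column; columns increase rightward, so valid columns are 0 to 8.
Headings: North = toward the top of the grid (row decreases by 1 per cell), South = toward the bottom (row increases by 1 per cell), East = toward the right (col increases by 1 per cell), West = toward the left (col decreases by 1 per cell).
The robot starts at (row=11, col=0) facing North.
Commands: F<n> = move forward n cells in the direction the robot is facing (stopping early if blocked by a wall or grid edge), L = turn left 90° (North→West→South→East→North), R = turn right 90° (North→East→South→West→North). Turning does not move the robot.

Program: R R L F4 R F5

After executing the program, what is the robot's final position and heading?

Answer: Final position: (row=13, col=4), facing South

Derivation:
Start: (row=11, col=0), facing North
  R: turn right, now facing East
  R: turn right, now facing South
  L: turn left, now facing East
  F4: move forward 4, now at (row=11, col=4)
  R: turn right, now facing South
  F5: move forward 2/5 (blocked), now at (row=13, col=4)
Final: (row=13, col=4), facing South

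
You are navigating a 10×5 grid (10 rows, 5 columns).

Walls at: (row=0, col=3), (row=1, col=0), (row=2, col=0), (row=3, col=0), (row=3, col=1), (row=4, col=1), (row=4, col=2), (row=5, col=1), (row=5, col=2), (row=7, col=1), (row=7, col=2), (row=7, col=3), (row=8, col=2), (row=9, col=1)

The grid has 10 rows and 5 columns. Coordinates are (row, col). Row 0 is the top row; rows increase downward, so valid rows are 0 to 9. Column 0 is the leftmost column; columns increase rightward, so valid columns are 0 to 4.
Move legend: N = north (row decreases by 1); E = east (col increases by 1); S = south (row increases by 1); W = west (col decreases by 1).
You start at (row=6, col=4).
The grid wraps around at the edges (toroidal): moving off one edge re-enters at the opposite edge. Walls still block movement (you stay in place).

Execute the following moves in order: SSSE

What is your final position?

Start: (row=6, col=4)
  S (south): (row=6, col=4) -> (row=7, col=4)
  S (south): (row=7, col=4) -> (row=8, col=4)
  S (south): (row=8, col=4) -> (row=9, col=4)
  E (east): (row=9, col=4) -> (row=9, col=0)
Final: (row=9, col=0)

Answer: Final position: (row=9, col=0)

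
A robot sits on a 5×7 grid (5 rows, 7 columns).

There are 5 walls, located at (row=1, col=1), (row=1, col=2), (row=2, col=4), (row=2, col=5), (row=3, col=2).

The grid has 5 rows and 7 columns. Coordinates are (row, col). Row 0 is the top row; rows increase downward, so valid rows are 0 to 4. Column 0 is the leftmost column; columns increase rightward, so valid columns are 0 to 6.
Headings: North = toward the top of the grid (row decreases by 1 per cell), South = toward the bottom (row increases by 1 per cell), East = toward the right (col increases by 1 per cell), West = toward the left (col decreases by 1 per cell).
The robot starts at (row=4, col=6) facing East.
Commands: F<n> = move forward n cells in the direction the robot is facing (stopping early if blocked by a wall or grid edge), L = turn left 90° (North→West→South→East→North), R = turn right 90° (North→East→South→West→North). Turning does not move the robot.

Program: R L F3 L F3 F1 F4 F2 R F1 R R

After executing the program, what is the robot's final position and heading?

Start: (row=4, col=6), facing East
  R: turn right, now facing South
  L: turn left, now facing East
  F3: move forward 0/3 (blocked), now at (row=4, col=6)
  L: turn left, now facing North
  F3: move forward 3, now at (row=1, col=6)
  F1: move forward 1, now at (row=0, col=6)
  F4: move forward 0/4 (blocked), now at (row=0, col=6)
  F2: move forward 0/2 (blocked), now at (row=0, col=6)
  R: turn right, now facing East
  F1: move forward 0/1 (blocked), now at (row=0, col=6)
  R: turn right, now facing South
  R: turn right, now facing West
Final: (row=0, col=6), facing West

Answer: Final position: (row=0, col=6), facing West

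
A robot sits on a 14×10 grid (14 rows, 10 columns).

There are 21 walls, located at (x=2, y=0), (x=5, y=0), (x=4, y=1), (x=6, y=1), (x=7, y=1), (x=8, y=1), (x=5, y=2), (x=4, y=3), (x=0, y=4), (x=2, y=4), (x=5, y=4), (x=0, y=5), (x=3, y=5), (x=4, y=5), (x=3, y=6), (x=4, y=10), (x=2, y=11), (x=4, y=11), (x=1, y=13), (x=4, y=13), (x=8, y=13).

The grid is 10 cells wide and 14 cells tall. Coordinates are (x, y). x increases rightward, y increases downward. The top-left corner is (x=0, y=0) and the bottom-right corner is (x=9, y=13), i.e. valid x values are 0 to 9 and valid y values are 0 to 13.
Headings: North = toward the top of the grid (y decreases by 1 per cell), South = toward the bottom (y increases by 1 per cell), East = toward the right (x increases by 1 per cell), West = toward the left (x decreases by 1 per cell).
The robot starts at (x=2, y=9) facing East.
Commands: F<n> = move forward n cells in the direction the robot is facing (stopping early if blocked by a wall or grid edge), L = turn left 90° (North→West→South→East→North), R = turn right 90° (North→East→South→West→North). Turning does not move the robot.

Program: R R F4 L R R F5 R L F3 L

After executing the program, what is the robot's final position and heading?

Answer: Final position: (x=0, y=6), facing West

Derivation:
Start: (x=2, y=9), facing East
  R: turn right, now facing South
  R: turn right, now facing West
  F4: move forward 2/4 (blocked), now at (x=0, y=9)
  L: turn left, now facing South
  R: turn right, now facing West
  R: turn right, now facing North
  F5: move forward 3/5 (blocked), now at (x=0, y=6)
  R: turn right, now facing East
  L: turn left, now facing North
  F3: move forward 0/3 (blocked), now at (x=0, y=6)
  L: turn left, now facing West
Final: (x=0, y=6), facing West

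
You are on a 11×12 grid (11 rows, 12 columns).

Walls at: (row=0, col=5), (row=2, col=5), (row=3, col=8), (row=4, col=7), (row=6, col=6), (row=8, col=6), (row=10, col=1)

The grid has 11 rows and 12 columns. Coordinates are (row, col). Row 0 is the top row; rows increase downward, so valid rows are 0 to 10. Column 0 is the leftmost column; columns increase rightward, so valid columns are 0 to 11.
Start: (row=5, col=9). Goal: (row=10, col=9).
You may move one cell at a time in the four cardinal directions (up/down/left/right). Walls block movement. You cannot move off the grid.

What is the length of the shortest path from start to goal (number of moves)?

Answer: Shortest path length: 5

Derivation:
BFS from (row=5, col=9) until reaching (row=10, col=9):
  Distance 0: (row=5, col=9)
  Distance 1: (row=4, col=9), (row=5, col=8), (row=5, col=10), (row=6, col=9)
  Distance 2: (row=3, col=9), (row=4, col=8), (row=4, col=10), (row=5, col=7), (row=5, col=11), (row=6, col=8), (row=6, col=10), (row=7, col=9)
  Distance 3: (row=2, col=9), (row=3, col=10), (row=4, col=11), (row=5, col=6), (row=6, col=7), (row=6, col=11), (row=7, col=8), (row=7, col=10), (row=8, col=9)
  Distance 4: (row=1, col=9), (row=2, col=8), (row=2, col=10), (row=3, col=11), (row=4, col=6), (row=5, col=5), (row=7, col=7), (row=7, col=11), (row=8, col=8), (row=8, col=10), (row=9, col=9)
  Distance 5: (row=0, col=9), (row=1, col=8), (row=1, col=10), (row=2, col=7), (row=2, col=11), (row=3, col=6), (row=4, col=5), (row=5, col=4), (row=6, col=5), (row=7, col=6), (row=8, col=7), (row=8, col=11), (row=9, col=8), (row=9, col=10), (row=10, col=9)  <- goal reached here
One shortest path (5 moves): (row=5, col=9) -> (row=6, col=9) -> (row=7, col=9) -> (row=8, col=9) -> (row=9, col=9) -> (row=10, col=9)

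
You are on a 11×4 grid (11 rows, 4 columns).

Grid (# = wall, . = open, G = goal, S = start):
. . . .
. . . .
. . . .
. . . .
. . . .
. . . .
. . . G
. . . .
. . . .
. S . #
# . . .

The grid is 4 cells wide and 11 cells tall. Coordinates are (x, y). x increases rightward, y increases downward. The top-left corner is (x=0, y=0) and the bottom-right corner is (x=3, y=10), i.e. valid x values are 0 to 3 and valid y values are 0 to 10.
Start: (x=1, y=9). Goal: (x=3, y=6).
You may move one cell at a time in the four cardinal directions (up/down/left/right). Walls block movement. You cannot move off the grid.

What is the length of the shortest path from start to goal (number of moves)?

BFS from (x=1, y=9) until reaching (x=3, y=6):
  Distance 0: (x=1, y=9)
  Distance 1: (x=1, y=8), (x=0, y=9), (x=2, y=9), (x=1, y=10)
  Distance 2: (x=1, y=7), (x=0, y=8), (x=2, y=8), (x=2, y=10)
  Distance 3: (x=1, y=6), (x=0, y=7), (x=2, y=7), (x=3, y=8), (x=3, y=10)
  Distance 4: (x=1, y=5), (x=0, y=6), (x=2, y=6), (x=3, y=7)
  Distance 5: (x=1, y=4), (x=0, y=5), (x=2, y=5), (x=3, y=6)  <- goal reached here
One shortest path (5 moves): (x=1, y=9) -> (x=2, y=9) -> (x=2, y=8) -> (x=3, y=8) -> (x=3, y=7) -> (x=3, y=6)

Answer: Shortest path length: 5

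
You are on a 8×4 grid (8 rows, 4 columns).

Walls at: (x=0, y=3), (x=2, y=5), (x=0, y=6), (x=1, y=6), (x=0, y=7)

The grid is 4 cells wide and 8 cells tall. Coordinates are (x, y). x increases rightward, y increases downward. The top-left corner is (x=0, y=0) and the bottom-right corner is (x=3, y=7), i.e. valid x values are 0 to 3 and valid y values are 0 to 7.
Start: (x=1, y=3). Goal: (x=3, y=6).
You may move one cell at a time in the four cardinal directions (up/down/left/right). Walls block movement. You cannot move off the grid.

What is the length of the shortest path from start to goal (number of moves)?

Answer: Shortest path length: 5

Derivation:
BFS from (x=1, y=3) until reaching (x=3, y=6):
  Distance 0: (x=1, y=3)
  Distance 1: (x=1, y=2), (x=2, y=3), (x=1, y=4)
  Distance 2: (x=1, y=1), (x=0, y=2), (x=2, y=2), (x=3, y=3), (x=0, y=4), (x=2, y=4), (x=1, y=5)
  Distance 3: (x=1, y=0), (x=0, y=1), (x=2, y=1), (x=3, y=2), (x=3, y=4), (x=0, y=5)
  Distance 4: (x=0, y=0), (x=2, y=0), (x=3, y=1), (x=3, y=5)
  Distance 5: (x=3, y=0), (x=3, y=6)  <- goal reached here
One shortest path (5 moves): (x=1, y=3) -> (x=2, y=3) -> (x=3, y=3) -> (x=3, y=4) -> (x=3, y=5) -> (x=3, y=6)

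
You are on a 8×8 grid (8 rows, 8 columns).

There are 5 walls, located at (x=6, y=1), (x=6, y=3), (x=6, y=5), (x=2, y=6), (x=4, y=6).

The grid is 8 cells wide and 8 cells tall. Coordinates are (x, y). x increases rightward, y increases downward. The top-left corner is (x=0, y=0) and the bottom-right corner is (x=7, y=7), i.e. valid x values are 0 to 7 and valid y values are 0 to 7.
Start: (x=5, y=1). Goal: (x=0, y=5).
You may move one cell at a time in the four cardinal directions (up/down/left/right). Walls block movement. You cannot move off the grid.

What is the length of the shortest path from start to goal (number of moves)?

Answer: Shortest path length: 9

Derivation:
BFS from (x=5, y=1) until reaching (x=0, y=5):
  Distance 0: (x=5, y=1)
  Distance 1: (x=5, y=0), (x=4, y=1), (x=5, y=2)
  Distance 2: (x=4, y=0), (x=6, y=0), (x=3, y=1), (x=4, y=2), (x=6, y=2), (x=5, y=3)
  Distance 3: (x=3, y=0), (x=7, y=0), (x=2, y=1), (x=3, y=2), (x=7, y=2), (x=4, y=3), (x=5, y=4)
  Distance 4: (x=2, y=0), (x=1, y=1), (x=7, y=1), (x=2, y=2), (x=3, y=3), (x=7, y=3), (x=4, y=4), (x=6, y=4), (x=5, y=5)
  Distance 5: (x=1, y=0), (x=0, y=1), (x=1, y=2), (x=2, y=3), (x=3, y=4), (x=7, y=4), (x=4, y=5), (x=5, y=6)
  Distance 6: (x=0, y=0), (x=0, y=2), (x=1, y=3), (x=2, y=4), (x=3, y=5), (x=7, y=5), (x=6, y=6), (x=5, y=7)
  Distance 7: (x=0, y=3), (x=1, y=4), (x=2, y=5), (x=3, y=6), (x=7, y=6), (x=4, y=7), (x=6, y=7)
  Distance 8: (x=0, y=4), (x=1, y=5), (x=3, y=7), (x=7, y=7)
  Distance 9: (x=0, y=5), (x=1, y=6), (x=2, y=7)  <- goal reached here
One shortest path (9 moves): (x=5, y=1) -> (x=4, y=1) -> (x=3, y=1) -> (x=2, y=1) -> (x=1, y=1) -> (x=0, y=1) -> (x=0, y=2) -> (x=0, y=3) -> (x=0, y=4) -> (x=0, y=5)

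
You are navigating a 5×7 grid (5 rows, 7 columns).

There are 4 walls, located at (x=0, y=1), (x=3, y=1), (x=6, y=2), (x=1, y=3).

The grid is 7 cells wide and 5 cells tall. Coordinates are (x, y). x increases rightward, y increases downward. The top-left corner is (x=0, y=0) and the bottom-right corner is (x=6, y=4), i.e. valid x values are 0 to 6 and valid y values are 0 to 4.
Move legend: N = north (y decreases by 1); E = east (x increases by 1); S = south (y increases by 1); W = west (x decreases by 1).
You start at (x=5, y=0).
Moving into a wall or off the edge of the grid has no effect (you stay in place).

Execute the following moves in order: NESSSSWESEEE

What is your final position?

Answer: Final position: (x=6, y=1)

Derivation:
Start: (x=5, y=0)
  N (north): blocked, stay at (x=5, y=0)
  E (east): (x=5, y=0) -> (x=6, y=0)
  S (south): (x=6, y=0) -> (x=6, y=1)
  [×3]S (south): blocked, stay at (x=6, y=1)
  W (west): (x=6, y=1) -> (x=5, y=1)
  E (east): (x=5, y=1) -> (x=6, y=1)
  S (south): blocked, stay at (x=6, y=1)
  [×3]E (east): blocked, stay at (x=6, y=1)
Final: (x=6, y=1)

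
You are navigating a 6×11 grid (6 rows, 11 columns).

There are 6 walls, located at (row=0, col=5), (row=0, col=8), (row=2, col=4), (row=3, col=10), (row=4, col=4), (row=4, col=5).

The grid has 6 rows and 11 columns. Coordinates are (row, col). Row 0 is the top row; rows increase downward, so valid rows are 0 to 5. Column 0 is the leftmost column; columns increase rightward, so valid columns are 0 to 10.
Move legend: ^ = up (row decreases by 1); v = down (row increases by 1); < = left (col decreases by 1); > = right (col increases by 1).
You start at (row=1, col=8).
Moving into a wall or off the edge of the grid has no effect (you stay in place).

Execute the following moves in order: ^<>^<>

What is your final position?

Answer: Final position: (row=1, col=8)

Derivation:
Start: (row=1, col=8)
  ^ (up): blocked, stay at (row=1, col=8)
  < (left): (row=1, col=8) -> (row=1, col=7)
  > (right): (row=1, col=7) -> (row=1, col=8)
  ^ (up): blocked, stay at (row=1, col=8)
  < (left): (row=1, col=8) -> (row=1, col=7)
  > (right): (row=1, col=7) -> (row=1, col=8)
Final: (row=1, col=8)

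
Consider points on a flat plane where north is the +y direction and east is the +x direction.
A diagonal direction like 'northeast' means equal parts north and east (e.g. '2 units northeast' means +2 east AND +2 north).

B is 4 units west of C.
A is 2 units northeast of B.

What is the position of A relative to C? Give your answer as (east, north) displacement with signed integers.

Place C at the origin (east=0, north=0).
  B is 4 units west of C: delta (east=-4, north=+0); B at (east=-4, north=0).
  A is 2 units northeast of B: delta (east=+2, north=+2); A at (east=-2, north=2).
Therefore A relative to C: (east=-2, north=2).

Answer: A is at (east=-2, north=2) relative to C.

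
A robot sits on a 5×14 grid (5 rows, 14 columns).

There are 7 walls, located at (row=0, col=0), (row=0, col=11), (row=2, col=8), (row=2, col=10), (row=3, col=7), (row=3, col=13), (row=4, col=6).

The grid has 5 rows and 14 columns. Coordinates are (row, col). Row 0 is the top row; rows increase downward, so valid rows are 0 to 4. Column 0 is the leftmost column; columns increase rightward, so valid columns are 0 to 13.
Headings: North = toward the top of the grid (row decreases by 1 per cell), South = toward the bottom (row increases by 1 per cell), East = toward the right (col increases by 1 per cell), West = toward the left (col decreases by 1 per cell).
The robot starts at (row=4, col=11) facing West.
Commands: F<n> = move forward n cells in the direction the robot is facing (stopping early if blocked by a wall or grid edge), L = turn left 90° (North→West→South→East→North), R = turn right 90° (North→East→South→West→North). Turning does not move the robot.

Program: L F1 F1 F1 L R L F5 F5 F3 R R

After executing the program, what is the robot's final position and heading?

Answer: Final position: (row=4, col=13), facing West

Derivation:
Start: (row=4, col=11), facing West
  L: turn left, now facing South
  [×3]F1: move forward 0/1 (blocked), now at (row=4, col=11)
  L: turn left, now facing East
  R: turn right, now facing South
  L: turn left, now facing East
  F5: move forward 2/5 (blocked), now at (row=4, col=13)
  F5: move forward 0/5 (blocked), now at (row=4, col=13)
  F3: move forward 0/3 (blocked), now at (row=4, col=13)
  R: turn right, now facing South
  R: turn right, now facing West
Final: (row=4, col=13), facing West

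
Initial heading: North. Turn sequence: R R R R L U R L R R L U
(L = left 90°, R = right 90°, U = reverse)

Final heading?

Answer: Final heading: North

Derivation:
Start: North
  R (right (90° clockwise)) -> East
  R (right (90° clockwise)) -> South
  R (right (90° clockwise)) -> West
  R (right (90° clockwise)) -> North
  L (left (90° counter-clockwise)) -> West
  U (U-turn (180°)) -> East
  R (right (90° clockwise)) -> South
  L (left (90° counter-clockwise)) -> East
  R (right (90° clockwise)) -> South
  R (right (90° clockwise)) -> West
  L (left (90° counter-clockwise)) -> South
  U (U-turn (180°)) -> North
Final: North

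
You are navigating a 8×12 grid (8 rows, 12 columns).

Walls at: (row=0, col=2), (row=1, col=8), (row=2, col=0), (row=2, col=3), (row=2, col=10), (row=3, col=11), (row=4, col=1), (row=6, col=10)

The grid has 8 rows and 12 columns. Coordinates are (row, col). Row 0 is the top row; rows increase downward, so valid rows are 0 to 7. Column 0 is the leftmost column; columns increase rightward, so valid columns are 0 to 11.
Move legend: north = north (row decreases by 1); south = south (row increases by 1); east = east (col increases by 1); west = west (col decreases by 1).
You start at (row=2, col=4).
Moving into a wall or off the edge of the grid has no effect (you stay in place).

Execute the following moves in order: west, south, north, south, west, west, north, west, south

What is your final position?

Start: (row=2, col=4)
  west (west): blocked, stay at (row=2, col=4)
  south (south): (row=2, col=4) -> (row=3, col=4)
  north (north): (row=3, col=4) -> (row=2, col=4)
  south (south): (row=2, col=4) -> (row=3, col=4)
  west (west): (row=3, col=4) -> (row=3, col=3)
  west (west): (row=3, col=3) -> (row=3, col=2)
  north (north): (row=3, col=2) -> (row=2, col=2)
  west (west): (row=2, col=2) -> (row=2, col=1)
  south (south): (row=2, col=1) -> (row=3, col=1)
Final: (row=3, col=1)

Answer: Final position: (row=3, col=1)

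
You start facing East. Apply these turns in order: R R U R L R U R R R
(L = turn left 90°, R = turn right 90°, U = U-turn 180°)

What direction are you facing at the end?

Start: East
  R (right (90° clockwise)) -> South
  R (right (90° clockwise)) -> West
  U (U-turn (180°)) -> East
  R (right (90° clockwise)) -> South
  L (left (90° counter-clockwise)) -> East
  R (right (90° clockwise)) -> South
  U (U-turn (180°)) -> North
  R (right (90° clockwise)) -> East
  R (right (90° clockwise)) -> South
  R (right (90° clockwise)) -> West
Final: West

Answer: Final heading: West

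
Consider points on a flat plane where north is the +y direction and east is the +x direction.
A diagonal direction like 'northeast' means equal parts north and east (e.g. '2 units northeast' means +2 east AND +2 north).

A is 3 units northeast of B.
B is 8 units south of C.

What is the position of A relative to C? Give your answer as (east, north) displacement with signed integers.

Place C at the origin (east=0, north=0).
  B is 8 units south of C: delta (east=+0, north=-8); B at (east=0, north=-8).
  A is 3 units northeast of B: delta (east=+3, north=+3); A at (east=3, north=-5).
Therefore A relative to C: (east=3, north=-5).

Answer: A is at (east=3, north=-5) relative to C.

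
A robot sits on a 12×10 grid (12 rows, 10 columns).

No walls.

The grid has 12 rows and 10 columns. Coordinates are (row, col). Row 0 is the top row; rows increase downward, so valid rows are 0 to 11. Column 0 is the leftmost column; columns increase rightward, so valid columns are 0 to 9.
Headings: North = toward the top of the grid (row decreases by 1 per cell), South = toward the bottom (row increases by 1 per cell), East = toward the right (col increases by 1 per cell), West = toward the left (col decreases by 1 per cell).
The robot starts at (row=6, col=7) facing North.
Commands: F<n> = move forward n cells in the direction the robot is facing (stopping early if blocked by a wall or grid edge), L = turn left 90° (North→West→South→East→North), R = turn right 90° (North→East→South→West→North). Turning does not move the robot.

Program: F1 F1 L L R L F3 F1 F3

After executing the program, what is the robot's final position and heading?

Start: (row=6, col=7), facing North
  F1: move forward 1, now at (row=5, col=7)
  F1: move forward 1, now at (row=4, col=7)
  L: turn left, now facing West
  L: turn left, now facing South
  R: turn right, now facing West
  L: turn left, now facing South
  F3: move forward 3, now at (row=7, col=7)
  F1: move forward 1, now at (row=8, col=7)
  F3: move forward 3, now at (row=11, col=7)
Final: (row=11, col=7), facing South

Answer: Final position: (row=11, col=7), facing South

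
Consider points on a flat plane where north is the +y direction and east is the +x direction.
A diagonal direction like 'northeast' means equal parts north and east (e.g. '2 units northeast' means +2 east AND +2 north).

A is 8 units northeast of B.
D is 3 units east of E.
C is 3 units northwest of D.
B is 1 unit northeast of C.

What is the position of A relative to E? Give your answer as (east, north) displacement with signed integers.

Answer: A is at (east=9, north=12) relative to E.

Derivation:
Place E at the origin (east=0, north=0).
  D is 3 units east of E: delta (east=+3, north=+0); D at (east=3, north=0).
  C is 3 units northwest of D: delta (east=-3, north=+3); C at (east=0, north=3).
  B is 1 unit northeast of C: delta (east=+1, north=+1); B at (east=1, north=4).
  A is 8 units northeast of B: delta (east=+8, north=+8); A at (east=9, north=12).
Therefore A relative to E: (east=9, north=12).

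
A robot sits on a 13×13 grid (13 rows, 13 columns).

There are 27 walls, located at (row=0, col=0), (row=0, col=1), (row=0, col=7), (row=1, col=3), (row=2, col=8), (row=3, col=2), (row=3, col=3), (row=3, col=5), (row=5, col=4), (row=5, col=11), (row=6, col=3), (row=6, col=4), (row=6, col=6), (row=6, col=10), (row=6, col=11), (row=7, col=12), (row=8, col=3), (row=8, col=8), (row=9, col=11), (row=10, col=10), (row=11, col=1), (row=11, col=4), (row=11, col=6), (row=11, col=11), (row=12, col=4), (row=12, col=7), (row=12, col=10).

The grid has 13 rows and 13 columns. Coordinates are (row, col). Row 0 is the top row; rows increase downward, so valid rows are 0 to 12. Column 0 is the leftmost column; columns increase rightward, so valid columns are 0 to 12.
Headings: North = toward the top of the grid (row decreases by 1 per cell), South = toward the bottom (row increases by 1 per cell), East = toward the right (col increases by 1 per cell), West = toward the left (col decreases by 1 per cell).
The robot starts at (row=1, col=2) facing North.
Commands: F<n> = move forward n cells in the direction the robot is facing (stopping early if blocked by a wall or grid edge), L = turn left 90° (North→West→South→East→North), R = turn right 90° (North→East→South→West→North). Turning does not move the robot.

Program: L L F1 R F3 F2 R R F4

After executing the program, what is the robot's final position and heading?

Start: (row=1, col=2), facing North
  L: turn left, now facing West
  L: turn left, now facing South
  F1: move forward 1, now at (row=2, col=2)
  R: turn right, now facing West
  F3: move forward 2/3 (blocked), now at (row=2, col=0)
  F2: move forward 0/2 (blocked), now at (row=2, col=0)
  R: turn right, now facing North
  R: turn right, now facing East
  F4: move forward 4, now at (row=2, col=4)
Final: (row=2, col=4), facing East

Answer: Final position: (row=2, col=4), facing East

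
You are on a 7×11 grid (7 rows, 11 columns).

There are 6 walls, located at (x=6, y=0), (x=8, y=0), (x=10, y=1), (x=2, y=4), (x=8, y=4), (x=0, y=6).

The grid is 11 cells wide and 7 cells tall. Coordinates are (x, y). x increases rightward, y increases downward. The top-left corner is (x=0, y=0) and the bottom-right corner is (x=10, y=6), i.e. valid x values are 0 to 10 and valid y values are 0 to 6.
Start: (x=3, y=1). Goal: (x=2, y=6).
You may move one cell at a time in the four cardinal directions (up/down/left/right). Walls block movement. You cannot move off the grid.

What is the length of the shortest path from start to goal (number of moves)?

Answer: Shortest path length: 6

Derivation:
BFS from (x=3, y=1) until reaching (x=2, y=6):
  Distance 0: (x=3, y=1)
  Distance 1: (x=3, y=0), (x=2, y=1), (x=4, y=1), (x=3, y=2)
  Distance 2: (x=2, y=0), (x=4, y=0), (x=1, y=1), (x=5, y=1), (x=2, y=2), (x=4, y=2), (x=3, y=3)
  Distance 3: (x=1, y=0), (x=5, y=0), (x=0, y=1), (x=6, y=1), (x=1, y=2), (x=5, y=2), (x=2, y=3), (x=4, y=3), (x=3, y=4)
  Distance 4: (x=0, y=0), (x=7, y=1), (x=0, y=2), (x=6, y=2), (x=1, y=3), (x=5, y=3), (x=4, y=4), (x=3, y=5)
  Distance 5: (x=7, y=0), (x=8, y=1), (x=7, y=2), (x=0, y=3), (x=6, y=3), (x=1, y=4), (x=5, y=4), (x=2, y=5), (x=4, y=5), (x=3, y=6)
  Distance 6: (x=9, y=1), (x=8, y=2), (x=7, y=3), (x=0, y=4), (x=6, y=4), (x=1, y=5), (x=5, y=5), (x=2, y=6), (x=4, y=6)  <- goal reached here
One shortest path (6 moves): (x=3, y=1) -> (x=3, y=2) -> (x=3, y=3) -> (x=3, y=4) -> (x=3, y=5) -> (x=2, y=5) -> (x=2, y=6)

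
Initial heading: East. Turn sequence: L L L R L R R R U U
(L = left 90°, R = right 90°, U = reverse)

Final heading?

Start: East
  L (left (90° counter-clockwise)) -> North
  L (left (90° counter-clockwise)) -> West
  L (left (90° counter-clockwise)) -> South
  R (right (90° clockwise)) -> West
  L (left (90° counter-clockwise)) -> South
  R (right (90° clockwise)) -> West
  R (right (90° clockwise)) -> North
  R (right (90° clockwise)) -> East
  U (U-turn (180°)) -> West
  U (U-turn (180°)) -> East
Final: East

Answer: Final heading: East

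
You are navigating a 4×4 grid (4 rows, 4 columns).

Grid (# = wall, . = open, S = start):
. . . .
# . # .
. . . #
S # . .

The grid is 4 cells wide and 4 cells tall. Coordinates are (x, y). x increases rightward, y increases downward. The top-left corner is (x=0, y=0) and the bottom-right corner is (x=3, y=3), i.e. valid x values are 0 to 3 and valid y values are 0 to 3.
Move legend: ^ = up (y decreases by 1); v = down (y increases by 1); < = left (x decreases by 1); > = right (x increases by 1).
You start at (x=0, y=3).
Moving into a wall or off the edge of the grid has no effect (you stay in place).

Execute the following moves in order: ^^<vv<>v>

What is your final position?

Answer: Final position: (x=0, y=3)

Derivation:
Start: (x=0, y=3)
  ^ (up): (x=0, y=3) -> (x=0, y=2)
  ^ (up): blocked, stay at (x=0, y=2)
  < (left): blocked, stay at (x=0, y=2)
  v (down): (x=0, y=2) -> (x=0, y=3)
  v (down): blocked, stay at (x=0, y=3)
  < (left): blocked, stay at (x=0, y=3)
  > (right): blocked, stay at (x=0, y=3)
  v (down): blocked, stay at (x=0, y=3)
  > (right): blocked, stay at (x=0, y=3)
Final: (x=0, y=3)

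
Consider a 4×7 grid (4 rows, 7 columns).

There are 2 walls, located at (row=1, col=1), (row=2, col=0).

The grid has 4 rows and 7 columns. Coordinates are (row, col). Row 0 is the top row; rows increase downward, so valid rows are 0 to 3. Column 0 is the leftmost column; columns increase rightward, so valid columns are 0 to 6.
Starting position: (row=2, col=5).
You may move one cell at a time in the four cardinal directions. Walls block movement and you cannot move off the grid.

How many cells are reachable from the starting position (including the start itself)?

BFS flood-fill from (row=2, col=5):
  Distance 0: (row=2, col=5)
  Distance 1: (row=1, col=5), (row=2, col=4), (row=2, col=6), (row=3, col=5)
  Distance 2: (row=0, col=5), (row=1, col=4), (row=1, col=6), (row=2, col=3), (row=3, col=4), (row=3, col=6)
  Distance 3: (row=0, col=4), (row=0, col=6), (row=1, col=3), (row=2, col=2), (row=3, col=3)
  Distance 4: (row=0, col=3), (row=1, col=2), (row=2, col=1), (row=3, col=2)
  Distance 5: (row=0, col=2), (row=3, col=1)
  Distance 6: (row=0, col=1), (row=3, col=0)
  Distance 7: (row=0, col=0)
  Distance 8: (row=1, col=0)
Total reachable: 26 (grid has 26 open cells total)

Answer: Reachable cells: 26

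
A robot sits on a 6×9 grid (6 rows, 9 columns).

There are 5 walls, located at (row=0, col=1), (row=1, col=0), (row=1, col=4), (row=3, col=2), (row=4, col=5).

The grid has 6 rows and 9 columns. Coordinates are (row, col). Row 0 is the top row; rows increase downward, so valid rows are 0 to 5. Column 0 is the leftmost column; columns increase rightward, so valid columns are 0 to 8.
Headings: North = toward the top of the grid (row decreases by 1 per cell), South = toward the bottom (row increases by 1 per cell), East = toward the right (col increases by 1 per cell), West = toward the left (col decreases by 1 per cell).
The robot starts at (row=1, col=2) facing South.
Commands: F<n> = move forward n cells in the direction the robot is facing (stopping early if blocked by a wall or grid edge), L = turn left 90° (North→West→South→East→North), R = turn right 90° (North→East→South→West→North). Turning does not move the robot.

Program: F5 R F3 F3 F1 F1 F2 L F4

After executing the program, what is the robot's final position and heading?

Start: (row=1, col=2), facing South
  F5: move forward 1/5 (blocked), now at (row=2, col=2)
  R: turn right, now facing West
  F3: move forward 2/3 (blocked), now at (row=2, col=0)
  F3: move forward 0/3 (blocked), now at (row=2, col=0)
  F1: move forward 0/1 (blocked), now at (row=2, col=0)
  F1: move forward 0/1 (blocked), now at (row=2, col=0)
  F2: move forward 0/2 (blocked), now at (row=2, col=0)
  L: turn left, now facing South
  F4: move forward 3/4 (blocked), now at (row=5, col=0)
Final: (row=5, col=0), facing South

Answer: Final position: (row=5, col=0), facing South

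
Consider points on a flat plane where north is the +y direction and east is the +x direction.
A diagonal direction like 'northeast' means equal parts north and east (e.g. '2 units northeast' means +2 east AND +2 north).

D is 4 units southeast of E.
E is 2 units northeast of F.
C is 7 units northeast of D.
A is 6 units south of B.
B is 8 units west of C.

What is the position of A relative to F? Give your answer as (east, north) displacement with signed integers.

Place F at the origin (east=0, north=0).
  E is 2 units northeast of F: delta (east=+2, north=+2); E at (east=2, north=2).
  D is 4 units southeast of E: delta (east=+4, north=-4); D at (east=6, north=-2).
  C is 7 units northeast of D: delta (east=+7, north=+7); C at (east=13, north=5).
  B is 8 units west of C: delta (east=-8, north=+0); B at (east=5, north=5).
  A is 6 units south of B: delta (east=+0, north=-6); A at (east=5, north=-1).
Therefore A relative to F: (east=5, north=-1).

Answer: A is at (east=5, north=-1) relative to F.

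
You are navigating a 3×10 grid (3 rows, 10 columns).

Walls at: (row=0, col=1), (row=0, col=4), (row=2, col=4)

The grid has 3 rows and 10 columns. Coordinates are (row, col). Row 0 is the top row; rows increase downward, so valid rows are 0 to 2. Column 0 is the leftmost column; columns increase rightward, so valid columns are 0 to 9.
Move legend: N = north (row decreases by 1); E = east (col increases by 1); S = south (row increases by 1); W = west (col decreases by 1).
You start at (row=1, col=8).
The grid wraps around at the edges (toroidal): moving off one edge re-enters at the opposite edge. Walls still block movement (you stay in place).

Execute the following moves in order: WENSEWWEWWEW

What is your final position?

Answer: Final position: (row=1, col=6)

Derivation:
Start: (row=1, col=8)
  W (west): (row=1, col=8) -> (row=1, col=7)
  E (east): (row=1, col=7) -> (row=1, col=8)
  N (north): (row=1, col=8) -> (row=0, col=8)
  S (south): (row=0, col=8) -> (row=1, col=8)
  E (east): (row=1, col=8) -> (row=1, col=9)
  W (west): (row=1, col=9) -> (row=1, col=8)
  W (west): (row=1, col=8) -> (row=1, col=7)
  E (east): (row=1, col=7) -> (row=1, col=8)
  W (west): (row=1, col=8) -> (row=1, col=7)
  W (west): (row=1, col=7) -> (row=1, col=6)
  E (east): (row=1, col=6) -> (row=1, col=7)
  W (west): (row=1, col=7) -> (row=1, col=6)
Final: (row=1, col=6)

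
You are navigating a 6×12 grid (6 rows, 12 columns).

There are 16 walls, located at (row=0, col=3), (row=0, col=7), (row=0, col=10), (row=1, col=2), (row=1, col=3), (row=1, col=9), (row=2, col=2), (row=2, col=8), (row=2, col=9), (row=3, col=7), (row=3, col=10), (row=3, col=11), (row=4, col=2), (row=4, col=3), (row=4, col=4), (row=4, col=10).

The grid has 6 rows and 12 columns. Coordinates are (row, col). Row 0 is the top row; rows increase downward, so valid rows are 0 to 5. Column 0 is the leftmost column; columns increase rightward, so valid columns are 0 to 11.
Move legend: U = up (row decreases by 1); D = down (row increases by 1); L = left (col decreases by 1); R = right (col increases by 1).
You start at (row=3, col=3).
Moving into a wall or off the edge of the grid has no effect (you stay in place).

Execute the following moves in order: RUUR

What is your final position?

Start: (row=3, col=3)
  R (right): (row=3, col=3) -> (row=3, col=4)
  U (up): (row=3, col=4) -> (row=2, col=4)
  U (up): (row=2, col=4) -> (row=1, col=4)
  R (right): (row=1, col=4) -> (row=1, col=5)
Final: (row=1, col=5)

Answer: Final position: (row=1, col=5)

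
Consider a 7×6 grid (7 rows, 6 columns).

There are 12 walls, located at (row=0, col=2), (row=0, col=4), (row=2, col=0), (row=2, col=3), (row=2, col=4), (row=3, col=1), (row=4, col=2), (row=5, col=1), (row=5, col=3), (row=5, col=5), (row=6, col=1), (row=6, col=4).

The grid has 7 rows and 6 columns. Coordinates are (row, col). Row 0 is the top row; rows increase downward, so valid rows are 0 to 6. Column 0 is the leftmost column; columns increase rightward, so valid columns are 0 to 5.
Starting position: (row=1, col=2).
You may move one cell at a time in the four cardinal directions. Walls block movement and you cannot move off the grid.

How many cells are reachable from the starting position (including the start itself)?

BFS flood-fill from (row=1, col=2):
  Distance 0: (row=1, col=2)
  Distance 1: (row=1, col=1), (row=1, col=3), (row=2, col=2)
  Distance 2: (row=0, col=1), (row=0, col=3), (row=1, col=0), (row=1, col=4), (row=2, col=1), (row=3, col=2)
  Distance 3: (row=0, col=0), (row=1, col=5), (row=3, col=3)
  Distance 4: (row=0, col=5), (row=2, col=5), (row=3, col=4), (row=4, col=3)
  Distance 5: (row=3, col=5), (row=4, col=4)
  Distance 6: (row=4, col=5), (row=5, col=4)
Total reachable: 21 (grid has 30 open cells total)

Answer: Reachable cells: 21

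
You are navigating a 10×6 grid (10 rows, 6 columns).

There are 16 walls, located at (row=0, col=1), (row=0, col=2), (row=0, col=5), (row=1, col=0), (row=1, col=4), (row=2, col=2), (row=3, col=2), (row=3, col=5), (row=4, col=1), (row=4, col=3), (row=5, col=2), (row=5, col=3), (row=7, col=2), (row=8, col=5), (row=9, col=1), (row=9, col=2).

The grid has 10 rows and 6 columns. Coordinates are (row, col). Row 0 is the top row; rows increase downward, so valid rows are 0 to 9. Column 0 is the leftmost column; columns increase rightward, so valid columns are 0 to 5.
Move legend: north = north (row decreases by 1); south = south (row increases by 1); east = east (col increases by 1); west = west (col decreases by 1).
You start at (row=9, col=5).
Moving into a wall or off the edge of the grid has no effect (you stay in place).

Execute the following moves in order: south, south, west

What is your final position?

Answer: Final position: (row=9, col=4)

Derivation:
Start: (row=9, col=5)
  south (south): blocked, stay at (row=9, col=5)
  south (south): blocked, stay at (row=9, col=5)
  west (west): (row=9, col=5) -> (row=9, col=4)
Final: (row=9, col=4)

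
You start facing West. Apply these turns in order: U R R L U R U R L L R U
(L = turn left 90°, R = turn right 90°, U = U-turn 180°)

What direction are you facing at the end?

Answer: Final heading: East

Derivation:
Start: West
  U (U-turn (180°)) -> East
  R (right (90° clockwise)) -> South
  R (right (90° clockwise)) -> West
  L (left (90° counter-clockwise)) -> South
  U (U-turn (180°)) -> North
  R (right (90° clockwise)) -> East
  U (U-turn (180°)) -> West
  R (right (90° clockwise)) -> North
  L (left (90° counter-clockwise)) -> West
  L (left (90° counter-clockwise)) -> South
  R (right (90° clockwise)) -> West
  U (U-turn (180°)) -> East
Final: East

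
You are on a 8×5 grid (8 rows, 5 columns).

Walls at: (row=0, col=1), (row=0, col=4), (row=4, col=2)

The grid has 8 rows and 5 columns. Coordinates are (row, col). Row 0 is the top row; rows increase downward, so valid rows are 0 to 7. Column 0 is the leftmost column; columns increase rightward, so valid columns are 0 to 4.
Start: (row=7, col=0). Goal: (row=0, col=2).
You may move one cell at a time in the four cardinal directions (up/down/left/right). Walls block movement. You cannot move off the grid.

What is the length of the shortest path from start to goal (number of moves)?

Answer: Shortest path length: 9

Derivation:
BFS from (row=7, col=0) until reaching (row=0, col=2):
  Distance 0: (row=7, col=0)
  Distance 1: (row=6, col=0), (row=7, col=1)
  Distance 2: (row=5, col=0), (row=6, col=1), (row=7, col=2)
  Distance 3: (row=4, col=0), (row=5, col=1), (row=6, col=2), (row=7, col=3)
  Distance 4: (row=3, col=0), (row=4, col=1), (row=5, col=2), (row=6, col=3), (row=7, col=4)
  Distance 5: (row=2, col=0), (row=3, col=1), (row=5, col=3), (row=6, col=4)
  Distance 6: (row=1, col=0), (row=2, col=1), (row=3, col=2), (row=4, col=3), (row=5, col=4)
  Distance 7: (row=0, col=0), (row=1, col=1), (row=2, col=2), (row=3, col=3), (row=4, col=4)
  Distance 8: (row=1, col=2), (row=2, col=3), (row=3, col=4)
  Distance 9: (row=0, col=2), (row=1, col=3), (row=2, col=4)  <- goal reached here
One shortest path (9 moves): (row=7, col=0) -> (row=7, col=1) -> (row=6, col=1) -> (row=5, col=1) -> (row=4, col=1) -> (row=3, col=1) -> (row=3, col=2) -> (row=2, col=2) -> (row=1, col=2) -> (row=0, col=2)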